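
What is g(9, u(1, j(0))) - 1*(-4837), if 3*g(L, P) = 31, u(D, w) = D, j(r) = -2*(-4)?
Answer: 14542/3 ≈ 4847.3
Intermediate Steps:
j(r) = 8
g(L, P) = 31/3 (g(L, P) = (⅓)*31 = 31/3)
g(9, u(1, j(0))) - 1*(-4837) = 31/3 - 1*(-4837) = 31/3 + 4837 = 14542/3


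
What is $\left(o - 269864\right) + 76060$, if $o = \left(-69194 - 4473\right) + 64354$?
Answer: $-203117$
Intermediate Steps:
$o = -9313$ ($o = -73667 + 64354 = -9313$)
$\left(o - 269864\right) + 76060 = \left(-9313 - 269864\right) + 76060 = -279177 + 76060 = -203117$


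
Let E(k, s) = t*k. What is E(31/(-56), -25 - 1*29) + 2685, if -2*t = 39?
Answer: 301929/112 ≈ 2695.8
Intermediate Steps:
t = -39/2 (t = -1/2*39 = -39/2 ≈ -19.500)
E(k, s) = -39*k/2
E(31/(-56), -25 - 1*29) + 2685 = -1209/(2*(-56)) + 2685 = -1209*(-1)/(2*56) + 2685 = -39/2*(-31/56) + 2685 = 1209/112 + 2685 = 301929/112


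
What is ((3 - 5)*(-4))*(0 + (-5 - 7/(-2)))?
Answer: -12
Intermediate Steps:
((3 - 5)*(-4))*(0 + (-5 - 7/(-2))) = (-2*(-4))*(0 + (-5 - 7*(-1)/2)) = 8*(0 + (-5 - 1*(-7/2))) = 8*(0 + (-5 + 7/2)) = 8*(0 - 3/2) = 8*(-3/2) = -12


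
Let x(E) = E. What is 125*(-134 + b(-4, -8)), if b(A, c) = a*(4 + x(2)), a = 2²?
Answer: -13750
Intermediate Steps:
a = 4
b(A, c) = 24 (b(A, c) = 4*(4 + 2) = 4*6 = 24)
125*(-134 + b(-4, -8)) = 125*(-134 + 24) = 125*(-110) = -13750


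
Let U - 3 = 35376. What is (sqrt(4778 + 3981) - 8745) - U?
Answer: -44124 + sqrt(8759) ≈ -44030.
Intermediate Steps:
U = 35379 (U = 3 + 35376 = 35379)
(sqrt(4778 + 3981) - 8745) - U = (sqrt(4778 + 3981) - 8745) - 1*35379 = (sqrt(8759) - 8745) - 35379 = (-8745 + sqrt(8759)) - 35379 = -44124 + sqrt(8759)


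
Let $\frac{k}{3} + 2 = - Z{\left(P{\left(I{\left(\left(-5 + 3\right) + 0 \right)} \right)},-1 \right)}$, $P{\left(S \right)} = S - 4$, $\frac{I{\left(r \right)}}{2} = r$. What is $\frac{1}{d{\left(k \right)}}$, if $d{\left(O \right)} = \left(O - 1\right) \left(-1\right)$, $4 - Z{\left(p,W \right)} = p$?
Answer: $\frac{1}{43} \approx 0.023256$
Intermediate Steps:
$I{\left(r \right)} = 2 r$
$P{\left(S \right)} = -4 + S$
$Z{\left(p,W \right)} = 4 - p$
$k = -42$ ($k = -6 + 3 \left(- (4 - \left(-4 + 2 \left(\left(-5 + 3\right) + 0\right)\right))\right) = -6 + 3 \left(- (4 - \left(-4 + 2 \left(-2 + 0\right)\right))\right) = -6 + 3 \left(- (4 - \left(-4 + 2 \left(-2\right)\right))\right) = -6 + 3 \left(- (4 - \left(-4 - 4\right))\right) = -6 + 3 \left(- (4 - -8)\right) = -6 + 3 \left(- (4 + 8)\right) = -6 + 3 \left(\left(-1\right) 12\right) = -6 + 3 \left(-12\right) = -6 - 36 = -42$)
$d{\left(O \right)} = 1 - O$ ($d{\left(O \right)} = \left(-1 + O\right) \left(-1\right) = 1 - O$)
$\frac{1}{d{\left(k \right)}} = \frac{1}{1 - -42} = \frac{1}{1 + 42} = \frac{1}{43}$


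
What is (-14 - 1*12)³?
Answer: -17576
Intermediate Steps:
(-14 - 1*12)³ = (-14 - 12)³ = (-26)³ = -17576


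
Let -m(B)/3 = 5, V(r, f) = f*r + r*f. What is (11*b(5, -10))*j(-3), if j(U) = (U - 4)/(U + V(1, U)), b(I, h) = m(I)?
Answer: -385/3 ≈ -128.33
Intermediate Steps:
V(r, f) = 2*f*r (V(r, f) = f*r + f*r = 2*f*r)
m(B) = -15 (m(B) = -3*5 = -15)
b(I, h) = -15
j(U) = (-4 + U)/(3*U) (j(U) = (U - 4)/(U + 2*U*1) = (-4 + U)/(U + 2*U) = (-4 + U)/((3*U)) = (-4 + U)*(1/(3*U)) = (-4 + U)/(3*U))
(11*b(5, -10))*j(-3) = (11*(-15))*((⅓)*(-4 - 3)/(-3)) = -55*(-1)*(-7)/3 = -165*7/9 = -385/3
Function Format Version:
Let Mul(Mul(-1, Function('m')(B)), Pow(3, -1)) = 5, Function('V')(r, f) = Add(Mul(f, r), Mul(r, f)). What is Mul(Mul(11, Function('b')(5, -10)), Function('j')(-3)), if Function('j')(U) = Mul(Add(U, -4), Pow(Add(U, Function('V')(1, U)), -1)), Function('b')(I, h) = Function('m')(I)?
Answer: Rational(-385, 3) ≈ -128.33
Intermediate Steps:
Function('V')(r, f) = Mul(2, f, r) (Function('V')(r, f) = Add(Mul(f, r), Mul(f, r)) = Mul(2, f, r))
Function('m')(B) = -15 (Function('m')(B) = Mul(-3, 5) = -15)
Function('b')(I, h) = -15
Function('j')(U) = Mul(Rational(1, 3), Pow(U, -1), Add(-4, U)) (Function('j')(U) = Mul(Add(U, -4), Pow(Add(U, Mul(2, U, 1)), -1)) = Mul(Add(-4, U), Pow(Add(U, Mul(2, U)), -1)) = Mul(Add(-4, U), Pow(Mul(3, U), -1)) = Mul(Add(-4, U), Mul(Rational(1, 3), Pow(U, -1))) = Mul(Rational(1, 3), Pow(U, -1), Add(-4, U)))
Mul(Mul(11, Function('b')(5, -10)), Function('j')(-3)) = Mul(Mul(11, -15), Mul(Rational(1, 3), Pow(-3, -1), Add(-4, -3))) = Mul(-165, Mul(Rational(1, 3), Rational(-1, 3), -7)) = Mul(-165, Rational(7, 9)) = Rational(-385, 3)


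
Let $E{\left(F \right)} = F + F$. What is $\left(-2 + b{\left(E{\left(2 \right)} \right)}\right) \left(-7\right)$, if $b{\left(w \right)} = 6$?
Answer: $-28$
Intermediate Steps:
$E{\left(F \right)} = 2 F$
$\left(-2 + b{\left(E{\left(2 \right)} \right)}\right) \left(-7\right) = \left(-2 + 6\right) \left(-7\right) = 4 \left(-7\right) = -28$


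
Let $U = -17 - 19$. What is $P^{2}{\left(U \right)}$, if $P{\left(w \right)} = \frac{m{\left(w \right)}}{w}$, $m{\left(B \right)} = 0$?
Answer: $0$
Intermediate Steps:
$U = -36$ ($U = -17 - 19 = -36$)
$P{\left(w \right)} = 0$ ($P{\left(w \right)} = \frac{0}{w} = 0$)
$P^{2}{\left(U \right)} = 0^{2} = 0$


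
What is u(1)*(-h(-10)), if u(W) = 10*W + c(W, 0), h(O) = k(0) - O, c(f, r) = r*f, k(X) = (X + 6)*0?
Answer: -100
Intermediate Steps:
k(X) = 0 (k(X) = (6 + X)*0 = 0)
c(f, r) = f*r
h(O) = -O (h(O) = 0 - O = -O)
u(W) = 10*W (u(W) = 10*W + W*0 = 10*W + 0 = 10*W)
u(1)*(-h(-10)) = (10*1)*(-(-1)*(-10)) = 10*(-1*10) = 10*(-10) = -100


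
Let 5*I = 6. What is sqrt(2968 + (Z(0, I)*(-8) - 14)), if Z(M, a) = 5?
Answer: sqrt(2914) ≈ 53.981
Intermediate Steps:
I = 6/5 (I = (1/5)*6 = 6/5 ≈ 1.2000)
sqrt(2968 + (Z(0, I)*(-8) - 14)) = sqrt(2968 + (5*(-8) - 14)) = sqrt(2968 + (-40 - 14)) = sqrt(2968 - 54) = sqrt(2914)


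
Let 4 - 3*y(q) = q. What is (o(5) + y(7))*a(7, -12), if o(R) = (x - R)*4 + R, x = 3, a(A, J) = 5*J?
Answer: 240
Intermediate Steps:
y(q) = 4/3 - q/3
o(R) = 12 - 3*R (o(R) = (3 - R)*4 + R = (12 - 4*R) + R = 12 - 3*R)
(o(5) + y(7))*a(7, -12) = ((12 - 3*5) + (4/3 - 1/3*7))*(5*(-12)) = ((12 - 15) + (4/3 - 7/3))*(-60) = (-3 - 1)*(-60) = -4*(-60) = 240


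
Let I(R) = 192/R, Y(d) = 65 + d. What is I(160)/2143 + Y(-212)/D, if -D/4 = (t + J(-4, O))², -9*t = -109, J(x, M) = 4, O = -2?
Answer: 25617621/180226300 ≈ 0.14214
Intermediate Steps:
t = 109/9 (t = -⅑*(-109) = 109/9 ≈ 12.111)
D = -84100/81 (D = -4*(109/9 + 4)² = -4*(145/9)² = -4*21025/81 = -84100/81 ≈ -1038.3)
I(160)/2143 + Y(-212)/D = (192/160)/2143 + (65 - 212)/(-84100/81) = (192*(1/160))*(1/2143) - 147*(-81/84100) = (6/5)*(1/2143) + 11907/84100 = 6/10715 + 11907/84100 = 25617621/180226300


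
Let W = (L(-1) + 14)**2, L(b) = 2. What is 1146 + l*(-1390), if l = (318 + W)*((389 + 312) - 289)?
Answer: -328717174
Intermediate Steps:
W = 256 (W = (2 + 14)**2 = 16**2 = 256)
l = 236488 (l = (318 + 256)*((389 + 312) - 289) = 574*(701 - 289) = 574*412 = 236488)
1146 + l*(-1390) = 1146 + 236488*(-1390) = 1146 - 328718320 = -328717174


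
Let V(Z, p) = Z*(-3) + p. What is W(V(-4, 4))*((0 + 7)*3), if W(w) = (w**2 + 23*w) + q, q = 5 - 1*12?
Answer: 12957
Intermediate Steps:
V(Z, p) = p - 3*Z (V(Z, p) = -3*Z + p = p - 3*Z)
q = -7 (q = 5 - 12 = -7)
W(w) = -7 + w**2 + 23*w (W(w) = (w**2 + 23*w) - 7 = -7 + w**2 + 23*w)
W(V(-4, 4))*((0 + 7)*3) = (-7 + (4 - 3*(-4))**2 + 23*(4 - 3*(-4)))*((0 + 7)*3) = (-7 + (4 + 12)**2 + 23*(4 + 12))*(7*3) = (-7 + 16**2 + 23*16)*21 = (-7 + 256 + 368)*21 = 617*21 = 12957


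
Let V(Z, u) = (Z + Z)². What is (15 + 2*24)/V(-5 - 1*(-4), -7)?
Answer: 63/4 ≈ 15.750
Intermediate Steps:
V(Z, u) = 4*Z² (V(Z, u) = (2*Z)² = 4*Z²)
(15 + 2*24)/V(-5 - 1*(-4), -7) = (15 + 2*24)/((4*(-5 - 1*(-4))²)) = (15 + 48)/((4*(-5 + 4)²)) = 63/((4*(-1)²)) = 63/((4*1)) = 63/4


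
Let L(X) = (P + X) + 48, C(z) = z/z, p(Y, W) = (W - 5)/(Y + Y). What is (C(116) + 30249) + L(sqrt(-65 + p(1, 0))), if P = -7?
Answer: 30291 + 3*I*sqrt(30)/2 ≈ 30291.0 + 8.2158*I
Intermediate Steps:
p(Y, W) = (-5 + W)/(2*Y) (p(Y, W) = (-5 + W)/((2*Y)) = (-5 + W)*(1/(2*Y)) = (-5 + W)/(2*Y))
C(z) = 1
L(X) = 41 + X (L(X) = (-7 + X) + 48 = 41 + X)
(C(116) + 30249) + L(sqrt(-65 + p(1, 0))) = (1 + 30249) + (41 + sqrt(-65 + (1/2)*(-5 + 0)/1)) = 30250 + (41 + sqrt(-65 + (1/2)*1*(-5))) = 30250 + (41 + sqrt(-65 - 5/2)) = 30250 + (41 + sqrt(-135/2)) = 30250 + (41 + 3*I*sqrt(30)/2) = 30291 + 3*I*sqrt(30)/2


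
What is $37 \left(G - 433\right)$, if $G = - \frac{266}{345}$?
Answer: $- \frac{5537087}{345} \approx -16050.0$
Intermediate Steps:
$G = - \frac{266}{345}$ ($G = \left(-266\right) \frac{1}{345} = - \frac{266}{345} \approx -0.77101$)
$37 \left(G - 433\right) = 37 \left(- \frac{266}{345} - 433\right) = 37 \left(- \frac{149651}{345}\right) = - \frac{5537087}{345}$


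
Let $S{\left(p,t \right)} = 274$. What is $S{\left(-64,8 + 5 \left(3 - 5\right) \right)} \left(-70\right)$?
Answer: $-19180$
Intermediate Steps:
$S{\left(-64,8 + 5 \left(3 - 5\right) \right)} \left(-70\right) = 274 \left(-70\right) = -19180$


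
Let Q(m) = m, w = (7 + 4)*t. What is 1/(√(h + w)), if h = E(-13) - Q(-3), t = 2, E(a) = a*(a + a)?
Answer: √3/33 ≈ 0.052486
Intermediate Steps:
E(a) = 2*a² (E(a) = a*(2*a) = 2*a²)
w = 22 (w = (7 + 4)*2 = 11*2 = 22)
h = 341 (h = 2*(-13)² - 1*(-3) = 2*169 + 3 = 338 + 3 = 341)
1/(√(h + w)) = 1/(√(341 + 22)) = 1/(√363) = 1/(11*√3) = √3/33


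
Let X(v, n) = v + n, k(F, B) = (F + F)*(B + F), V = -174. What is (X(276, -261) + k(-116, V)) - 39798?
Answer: 27497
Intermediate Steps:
k(F, B) = 2*F*(B + F) (k(F, B) = (2*F)*(B + F) = 2*F*(B + F))
X(v, n) = n + v
(X(276, -261) + k(-116, V)) - 39798 = ((-261 + 276) + 2*(-116)*(-174 - 116)) - 39798 = (15 + 2*(-116)*(-290)) - 39798 = (15 + 67280) - 39798 = 67295 - 39798 = 27497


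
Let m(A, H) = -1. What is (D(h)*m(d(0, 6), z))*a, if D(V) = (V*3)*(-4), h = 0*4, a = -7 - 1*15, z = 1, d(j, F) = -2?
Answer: 0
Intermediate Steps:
a = -22 (a = -7 - 15 = -22)
h = 0
D(V) = -12*V (D(V) = (3*V)*(-4) = -12*V)
(D(h)*m(d(0, 6), z))*a = (-12*0*(-1))*(-22) = (0*(-1))*(-22) = 0*(-22) = 0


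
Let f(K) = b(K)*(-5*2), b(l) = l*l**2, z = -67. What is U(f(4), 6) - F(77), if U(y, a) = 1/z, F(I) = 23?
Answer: -1542/67 ≈ -23.015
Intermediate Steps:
b(l) = l**3
f(K) = -10*K**3 (f(K) = K**3*(-5*2) = K**3*(-10) = -10*K**3)
U(y, a) = -1/67 (U(y, a) = 1/(-67) = -1/67)
U(f(4), 6) - F(77) = -1/67 - 1*23 = -1/67 - 23 = -1542/67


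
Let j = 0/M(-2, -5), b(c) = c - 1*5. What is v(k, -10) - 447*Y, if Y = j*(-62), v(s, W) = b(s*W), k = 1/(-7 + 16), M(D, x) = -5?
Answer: -55/9 ≈ -6.1111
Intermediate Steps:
k = ⅑ (k = 1/9 = ⅑ ≈ 0.11111)
b(c) = -5 + c (b(c) = c - 5 = -5 + c)
j = 0 (j = 0/(-5) = 0*(-⅕) = 0)
v(s, W) = -5 + W*s (v(s, W) = -5 + s*W = -5 + W*s)
Y = 0 (Y = 0*(-62) = 0)
v(k, -10) - 447*Y = (-5 - 10*⅑) - 447*0 = (-5 - 10/9) + 0 = -55/9 + 0 = -55/9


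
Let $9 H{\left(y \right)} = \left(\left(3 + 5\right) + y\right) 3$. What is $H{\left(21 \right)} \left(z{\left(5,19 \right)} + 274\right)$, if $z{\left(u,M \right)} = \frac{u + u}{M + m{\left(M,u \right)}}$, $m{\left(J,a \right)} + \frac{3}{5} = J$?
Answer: $\frac{495784}{187} \approx 2651.3$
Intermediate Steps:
$m{\left(J,a \right)} = - \frac{3}{5} + J$
$z{\left(u,M \right)} = \frac{2 u}{- \frac{3}{5} + 2 M}$ ($z{\left(u,M \right)} = \frac{u + u}{M + \left(- \frac{3}{5} + M\right)} = \frac{2 u}{- \frac{3}{5} + 2 M}$)
$H{\left(y \right)} = \frac{8}{3} + \frac{y}{3}$ ($H{\left(y \right)} = \frac{\left(\left(3 + 5\right) + y\right) 3}{9} = \frac{\left(8 + y\right) 3}{9} = \frac{24 + 3 y}{9} = \frac{8}{3} + \frac{y}{3}$)
$H{\left(21 \right)} \left(z{\left(5,19 \right)} + 274\right) = \left(\frac{8}{3} + \frac{1}{3} \cdot 21\right) \left(10 \cdot 5 \frac{1}{-3 + 10 \cdot 19} + 274\right) = \left(\frac{8}{3} + 7\right) \left(10 \cdot 5 \frac{1}{-3 + 190} + 274\right) = \frac{29 \left(10 \cdot 5 \cdot \frac{1}{187} + 274\right)}{3} = \frac{29 \left(\frac{50}{187} + 274\right)}{3} = \frac{29}{3} \cdot \frac{51288}{187} = \frac{495784}{187}$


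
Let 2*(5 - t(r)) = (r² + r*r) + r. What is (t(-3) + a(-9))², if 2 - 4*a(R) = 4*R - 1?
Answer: 841/16 ≈ 52.563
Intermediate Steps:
a(R) = ¾ - R (a(R) = ½ - (4*R - 1)/4 = ½ - (-1 + 4*R)/4 = ½ + (¼ - R) = ¾ - R)
t(r) = 5 - r² - r/2 (t(r) = 5 - ((r² + r*r) + r)/2 = 5 - ((r² + r²) + r)/2 = 5 - (2*r² + r)/2 = 5 - (r + 2*r²)/2 = 5 + (-r² - r/2) = 5 - r² - r/2)
(t(-3) + a(-9))² = ((5 - 1*(-3)² - ½*(-3)) + (¾ - 1*(-9)))² = ((5 - 1*9 + 3/2) + (¾ + 9))² = ((5 - 9 + 3/2) + 39/4)² = (-5/2 + 39/4)² = (29/4)² = 841/16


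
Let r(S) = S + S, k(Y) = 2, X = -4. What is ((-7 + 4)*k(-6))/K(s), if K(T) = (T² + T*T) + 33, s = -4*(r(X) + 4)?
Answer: -6/545 ≈ -0.011009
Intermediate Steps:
r(S) = 2*S
s = 16 (s = -4*(2*(-4) + 4) = -4*(-8 + 4) = -4*(-4) = 16)
K(T) = 33 + 2*T² (K(T) = (T² + T²) + 33 = 2*T² + 33 = 33 + 2*T²)
((-7 + 4)*k(-6))/K(s) = ((-7 + 4)*2)/(33 + 2*16²) = (-3*2)/(33 + 2*256) = -6/(33 + 512) = -6/545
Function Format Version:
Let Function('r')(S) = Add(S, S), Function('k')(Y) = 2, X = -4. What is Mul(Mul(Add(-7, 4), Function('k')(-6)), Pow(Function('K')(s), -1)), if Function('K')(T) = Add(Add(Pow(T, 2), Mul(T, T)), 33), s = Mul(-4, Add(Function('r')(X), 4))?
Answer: Rational(-6, 545) ≈ -0.011009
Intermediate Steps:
Function('r')(S) = Mul(2, S)
s = 16 (s = Mul(-4, Add(Mul(2, -4), 4)) = Mul(-4, Add(-8, 4)) = Mul(-4, -4) = 16)
Function('K')(T) = Add(33, Mul(2, Pow(T, 2))) (Function('K')(T) = Add(Add(Pow(T, 2), Pow(T, 2)), 33) = Add(Mul(2, Pow(T, 2)), 33) = Add(33, Mul(2, Pow(T, 2))))
Mul(Mul(Add(-7, 4), Function('k')(-6)), Pow(Function('K')(s), -1)) = Mul(Mul(Add(-7, 4), 2), Pow(Add(33, Mul(2, Pow(16, 2))), -1)) = Mul(Mul(-3, 2), Pow(Add(33, Mul(2, 256)), -1)) = Mul(-6, Pow(Add(33, 512), -1)) = Mul(-6, Pow(545, -1)) = Mul(-6, Rational(1, 545)) = Rational(-6, 545)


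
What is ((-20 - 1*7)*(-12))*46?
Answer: 14904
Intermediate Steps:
((-20 - 1*7)*(-12))*46 = ((-20 - 7)*(-12))*46 = -27*(-12)*46 = 324*46 = 14904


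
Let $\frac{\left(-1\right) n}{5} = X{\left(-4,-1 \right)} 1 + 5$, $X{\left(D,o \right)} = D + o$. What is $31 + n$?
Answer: $31$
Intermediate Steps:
$n = 0$ ($n = - 5 \left(\left(-4 - 1\right) 1 + 5\right) = - 5 \left(\left(-5\right) 1 + 5\right) = - 5 \left(-5 + 5\right) = \left(-5\right) 0 = 0$)
$31 + n = 31 + 0 = 31$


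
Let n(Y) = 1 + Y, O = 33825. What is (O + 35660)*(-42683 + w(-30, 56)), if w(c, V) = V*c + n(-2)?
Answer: -3082632540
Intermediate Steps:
w(c, V) = -1 + V*c (w(c, V) = V*c + (1 - 2) = V*c - 1 = -1 + V*c)
(O + 35660)*(-42683 + w(-30, 56)) = (33825 + 35660)*(-42683 + (-1 + 56*(-30))) = 69485*(-42683 + (-1 - 1680)) = 69485*(-42683 - 1681) = 69485*(-44364) = -3082632540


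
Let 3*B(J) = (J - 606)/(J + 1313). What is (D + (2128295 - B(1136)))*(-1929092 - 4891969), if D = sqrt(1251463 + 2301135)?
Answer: -35552695116362645/2449 - 47747427*sqrt(72502) ≈ -1.4530e+13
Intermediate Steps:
B(J) = (-606 + J)/(3*(1313 + J)) (B(J) = ((J - 606)/(J + 1313))/3 = ((-606 + J)/(1313 + J))/3 = (-606 + J)/(3*(1313 + J)))
D = 7*sqrt(72502) (D = sqrt(3552598) = 7*sqrt(72502) ≈ 1884.8)
(D + (2128295 - B(1136)))*(-1929092 - 4891969) = (7*sqrt(72502) + (2128295 - (-606 + 1136)/(3*(1313 + 1136))))*(-1929092 - 4891969) = (7*sqrt(72502) + (2128295 - 530/(3*2449)))*(-6821061) = (7*sqrt(72502) + (2128295 - 1*530/7347))*(-6821061) = (7*sqrt(72502) + (2128295 - 530/7347))*(-6821061) = (7*sqrt(72502) + 15636582835/7347)*(-6821061) = (15636582835/7347 + 7*sqrt(72502))*(-6821061) = -35552695116362645/2449 - 47747427*sqrt(72502)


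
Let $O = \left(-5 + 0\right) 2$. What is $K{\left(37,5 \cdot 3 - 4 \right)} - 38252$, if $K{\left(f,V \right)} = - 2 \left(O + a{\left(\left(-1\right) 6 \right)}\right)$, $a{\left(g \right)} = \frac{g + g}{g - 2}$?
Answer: $-38235$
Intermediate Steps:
$a{\left(g \right)} = \frac{2 g}{-2 + g}$
$O = -10$ ($O = \left(-5\right) 2 = -10$)
$K{\left(f,V \right)} = 17$ ($K{\left(f,V \right)} = - 2 \left(-10 + \frac{2 \left(\left(-1\right) 6\right)}{-2 - 6}\right) = - 2 \left(-10 + 2 \left(-6\right) \frac{1}{-2 - 6}\right) = - 2 \left(-10 + 2 \left(-6\right) \frac{1}{-8}\right) = - 2 \left(-10 + 2 \left(-6\right) \left(- \frac{1}{8}\right)\right) = - 2 \left(-10 + \frac{3}{2}\right) = \left(-2\right) \left(- \frac{17}{2}\right) = 17$)
$K{\left(37,5 \cdot 3 - 4 \right)} - 38252 = 17 - 38252 = -38235$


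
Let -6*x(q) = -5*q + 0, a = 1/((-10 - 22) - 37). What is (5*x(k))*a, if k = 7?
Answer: -175/414 ≈ -0.42271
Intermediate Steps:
a = -1/69 (a = 1/(-32 - 37) = 1/(-69) = -1/69 ≈ -0.014493)
x(q) = 5*q/6 (x(q) = -(-5*q + 0)/6 = -(-5)*q/6 = 5*q/6)
(5*x(k))*a = (5*((5/6)*7))*(-1/69) = (5*(35/6))*(-1/69) = (175/6)*(-1/69) = -175/414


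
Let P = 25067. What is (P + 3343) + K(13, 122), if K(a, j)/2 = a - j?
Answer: 28192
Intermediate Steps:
K(a, j) = -2*j + 2*a (K(a, j) = 2*(a - j) = -2*j + 2*a)
(P + 3343) + K(13, 122) = (25067 + 3343) + (-2*122 + 2*13) = 28410 + (-244 + 26) = 28410 - 218 = 28192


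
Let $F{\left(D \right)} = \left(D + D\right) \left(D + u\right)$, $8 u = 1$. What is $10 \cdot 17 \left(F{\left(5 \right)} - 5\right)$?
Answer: $\frac{15725}{2} \approx 7862.5$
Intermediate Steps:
$u = \frac{1}{8}$ ($u = \frac{1}{8} \cdot 1 = \frac{1}{8} \approx 0.125$)
$F{\left(D \right)} = 2 D \left(\frac{1}{8} + D\right)$ ($F{\left(D \right)} = \left(D + D\right) \left(D + \frac{1}{8}\right) = 2 D \left(\frac{1}{8} + D\right)$)
$10 \cdot 17 \left(F{\left(5 \right)} - 5\right) = 10 \cdot 17 \left(\frac{1}{4} \cdot 5 \left(1 + 8 \cdot 5\right) - 5\right) = 170 \left(\frac{1}{4} \cdot 5 \left(1 + 40\right) - 5\right) = 170 \left(\frac{1}{4} \cdot 5 \cdot 41 - 5\right) = 170 \left(\frac{205}{4} - 5\right) = 170 \cdot \frac{185}{4} = \frac{15725}{2}$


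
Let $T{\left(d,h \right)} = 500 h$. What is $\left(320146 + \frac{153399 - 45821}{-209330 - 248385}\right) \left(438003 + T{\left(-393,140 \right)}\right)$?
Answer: $\frac{74440483163052436}{457715} \approx 1.6263 \cdot 10^{11}$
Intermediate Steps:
$\left(320146 + \frac{153399 - 45821}{-209330 - 248385}\right) \left(438003 + T{\left(-393,140 \right)}\right) = \left(320146 + \frac{153399 - 45821}{-209330 - 248385}\right) \left(438003 + 500 \cdot 140\right) = \left(320146 + \frac{107578}{-457715}\right) \left(438003 + 70000\right) = \left(320146 + 107578 \left(- \frac{1}{457715}\right)\right) 508003 = \left(320146 - \frac{107578}{457715}\right) 508003 = \frac{146535518812}{457715} \cdot 508003 = \frac{74440483163052436}{457715}$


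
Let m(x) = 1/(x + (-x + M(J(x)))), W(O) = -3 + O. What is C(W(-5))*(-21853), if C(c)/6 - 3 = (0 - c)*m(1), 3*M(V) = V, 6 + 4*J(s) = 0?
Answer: 1704534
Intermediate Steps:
J(s) = -3/2 (J(s) = -3/2 + (¼)*0 = -3/2 + 0 = -3/2)
M(V) = V/3
m(x) = -2 (m(x) = 1/(x + (-x + (⅓)*(-3/2))) = 1/(x + (-x - ½)) = 1/(x + (-½ - x)) = 1/(-½) = -2)
C(c) = 18 + 12*c (C(c) = 18 + 6*((0 - c)*(-2)) = 18 + 6*(-c*(-2)) = 18 + 6*(2*c) = 18 + 12*c)
C(W(-5))*(-21853) = (18 + 12*(-3 - 5))*(-21853) = (18 + 12*(-8))*(-21853) = (18 - 96)*(-21853) = -78*(-21853) = 1704534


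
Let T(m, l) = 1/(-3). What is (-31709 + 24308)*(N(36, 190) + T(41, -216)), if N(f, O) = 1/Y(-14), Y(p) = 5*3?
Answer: 9868/5 ≈ 1973.6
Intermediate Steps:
T(m, l) = -⅓
Y(p) = 15
N(f, O) = 1/15
(-31709 + 24308)*(N(36, 190) + T(41, -216)) = (-31709 + 24308)*(1/15 - ⅓) = -7401*(-4/15) = 9868/5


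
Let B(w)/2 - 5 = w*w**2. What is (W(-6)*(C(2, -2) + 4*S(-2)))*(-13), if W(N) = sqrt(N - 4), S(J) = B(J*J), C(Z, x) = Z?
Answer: -7202*I*sqrt(10) ≈ -22775.0*I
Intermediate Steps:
B(w) = 10 + 2*w**3 (B(w) = 10 + 2*(w*w**2) = 10 + 2*w**3)
S(J) = 10 + 2*J**6 (S(J) = 10 + 2*(J*J)**3 = 10 + 2*(J**2)**3 = 10 + 2*J**6)
W(N) = sqrt(-4 + N)
(W(-6)*(C(2, -2) + 4*S(-2)))*(-13) = (sqrt(-4 - 6)*(2 + 4*(10 + 2*(-2)**6)))*(-13) = (sqrt(-10)*(2 + 4*(10 + 2*64)))*(-13) = ((I*sqrt(10))*(2 + 4*(10 + 128)))*(-13) = ((I*sqrt(10))*(2 + 4*138))*(-13) = ((I*sqrt(10))*(2 + 552))*(-13) = ((I*sqrt(10))*554)*(-13) = (554*I*sqrt(10))*(-13) = -7202*I*sqrt(10)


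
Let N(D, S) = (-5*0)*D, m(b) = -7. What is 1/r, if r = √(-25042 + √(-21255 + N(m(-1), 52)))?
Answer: (-25042 + I*√21255)^(-½) ≈ 1.839e-5 - 0.0063192*I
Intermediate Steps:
N(D, S) = 0 (N(D, S) = 0*D = 0)
r = √(-25042 + I*√21255) (r = √(-25042 + √(-21255 + 0)) = √(-25042 + √(-21255)) = √(-25042 + I*√21255) ≈ 0.4606 + 158.25*I)
1/r = 1/(√(-25042 + I*√21255)) = (-25042 + I*√21255)^(-½)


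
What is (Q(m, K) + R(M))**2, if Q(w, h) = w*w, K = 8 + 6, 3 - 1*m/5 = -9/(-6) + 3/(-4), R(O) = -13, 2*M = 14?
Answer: 3301489/256 ≈ 12896.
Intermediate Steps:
M = 7 (M = (1/2)*14 = 7)
m = 45/4 (m = 15 - 5*(-9/(-6) + 3/(-4)) = 15 - 5*(-9*(-1/6) + 3*(-1/4)) = 15 - 5*(3/2 - 3/4) = 15 - 5*3/4 = 15 - 15/4 = 45/4 ≈ 11.250)
K = 14
Q(w, h) = w**2
(Q(m, K) + R(M))**2 = ((45/4)**2 - 13)**2 = (2025/16 - 13)**2 = (1817/16)**2 = 3301489/256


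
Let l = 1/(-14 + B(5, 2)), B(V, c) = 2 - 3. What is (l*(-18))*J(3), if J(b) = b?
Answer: 18/5 ≈ 3.6000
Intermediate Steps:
B(V, c) = -1
l = -1/15 (l = 1/(-14 - 1) = 1/(-15) = -1/15 ≈ -0.066667)
(l*(-18))*J(3) = -1/15*(-18)*3 = (6/5)*3 = 18/5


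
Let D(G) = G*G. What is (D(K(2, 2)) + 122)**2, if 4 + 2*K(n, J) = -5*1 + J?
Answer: 288369/16 ≈ 18023.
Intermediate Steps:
K(n, J) = -9/2 + J/2 (K(n, J) = -2 + (-5*1 + J)/2 = -2 + (-5 + J)/2 = -2 + (-5/2 + J/2) = -9/2 + J/2)
D(G) = G**2
(D(K(2, 2)) + 122)**2 = ((-9/2 + (1/2)*2)**2 + 122)**2 = ((-9/2 + 1)**2 + 122)**2 = ((-7/2)**2 + 122)**2 = (49/4 + 122)**2 = (537/4)**2 = 288369/16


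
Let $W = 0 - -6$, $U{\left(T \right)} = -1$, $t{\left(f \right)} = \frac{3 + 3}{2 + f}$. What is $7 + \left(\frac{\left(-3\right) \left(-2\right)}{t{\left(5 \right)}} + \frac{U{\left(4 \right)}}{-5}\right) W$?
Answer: $\frac{251}{5} \approx 50.2$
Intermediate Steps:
$t{\left(f \right)} = \frac{6}{2 + f}$
$W = 6$ ($W = 0 + 6 = 6$)
$7 + \left(\frac{\left(-3\right) \left(-2\right)}{t{\left(5 \right)}} + \frac{U{\left(4 \right)}}{-5}\right) W = 7 + \left(\frac{\left(-3\right) \left(-2\right)}{6 \frac{1}{2 + 5}} - \frac{1}{-5}\right) 6 = 7 + \left(\frac{6}{6 \cdot \frac{1}{7}} - - \frac{1}{5}\right) 6 = 7 + \left(\frac{6}{6 \cdot \frac{1}{7}} + \frac{1}{5}\right) 6 = 7 + \left(\frac{6}{\frac{6}{7}} + \frac{1}{5}\right) 6 = 7 + \left(6 \cdot \frac{7}{6} + \frac{1}{5}\right) 6 = 7 + \left(7 + \frac{1}{5}\right) 6 = 7 + \frac{36}{5} \cdot 6 = 7 + \frac{216}{5} = \frac{251}{5}$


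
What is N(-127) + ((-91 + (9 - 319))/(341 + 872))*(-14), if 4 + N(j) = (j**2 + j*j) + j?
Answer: 38975665/1213 ≈ 32132.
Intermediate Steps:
N(j) = -4 + j + 2*j**2 (N(j) = -4 + ((j**2 + j*j) + j) = -4 + ((j**2 + j**2) + j) = -4 + (2*j**2 + j) = -4 + (j + 2*j**2) = -4 + j + 2*j**2)
N(-127) + ((-91 + (9 - 319))/(341 + 872))*(-14) = (-4 - 127 + 2*(-127)**2) + ((-91 + (9 - 319))/(341 + 872))*(-14) = (-4 - 127 + 2*16129) + ((-91 - 310)/1213)*(-14) = (-4 - 127 + 32258) - 401*1/1213*(-14) = 32127 - 401/1213*(-14) = 32127 + 5614/1213 = 38975665/1213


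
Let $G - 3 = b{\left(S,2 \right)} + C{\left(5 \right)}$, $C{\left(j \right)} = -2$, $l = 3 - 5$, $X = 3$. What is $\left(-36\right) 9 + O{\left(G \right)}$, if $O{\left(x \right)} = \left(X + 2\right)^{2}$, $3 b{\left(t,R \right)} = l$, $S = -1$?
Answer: $-299$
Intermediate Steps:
$l = -2$ ($l = 3 - 5 = -2$)
$b{\left(t,R \right)} = - \frac{2}{3}$ ($b{\left(t,R \right)} = \frac{1}{3} \left(-2\right) = - \frac{2}{3}$)
$G = \frac{1}{3}$ ($G = 3 - \frac{8}{3} = \frac{1}{3} \approx 0.33333$)
$O{\left(x \right)} = 25$ ($O{\left(x \right)} = \left(3 + 2\right)^{2} = 5^{2} = 25$)
$\left(-36\right) 9 + O{\left(G \right)} = \left(-36\right) 9 + 25 = -324 + 25 = -299$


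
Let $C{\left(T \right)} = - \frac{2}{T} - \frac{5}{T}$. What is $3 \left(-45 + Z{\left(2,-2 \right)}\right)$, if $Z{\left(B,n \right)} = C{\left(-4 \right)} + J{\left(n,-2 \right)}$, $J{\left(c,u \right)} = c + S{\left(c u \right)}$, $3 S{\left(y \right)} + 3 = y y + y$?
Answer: $- \frac{475}{4} \approx -118.75$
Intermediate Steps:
$S{\left(y \right)} = -1 + \frac{y}{3} + \frac{y^{2}}{3}$ ($S{\left(y \right)} = -1 + \frac{y y + y}{3} = -1 + \frac{y^{2} + y}{3} = -1 + \frac{y + y^{2}}{3} = -1 + \left(\frac{y}{3} + \frac{y^{2}}{3}\right) = -1 + \frac{y}{3} + \frac{y^{2}}{3}$)
$C{\left(T \right)} = - \frac{7}{T}$
$J{\left(c,u \right)} = -1 + c + \frac{c u}{3} + \frac{c^{2} u^{2}}{3}$ ($J{\left(c,u \right)} = c + \left(-1 + \frac{c u}{3} + \frac{\left(c u\right)^{2}}{3}\right) = c + \left(-1 + \frac{c u}{3} + \frac{c^{2} u^{2}}{3}\right) = -1 + c + \frac{c u}{3} + \frac{c^{2} u^{2}}{3}$)
$Z{\left(B,n \right)} = \frac{3}{4} + \frac{n}{3} + \frac{4 n^{2}}{3}$ ($Z{\left(B,n \right)} = - \frac{7}{-4} + \left(-1 + n + \frac{1}{3} n \left(-2\right) + \frac{n^{2} \left(-2\right)^{2}}{3}\right) = \left(-7\right) \left(- \frac{1}{4}\right) + \left(-1 + n - \frac{2 n}{3} + \frac{1}{3} n^{2} \cdot 4\right) = \frac{7}{4} + \left(-1 + n - \frac{2 n}{3} + \frac{4 n^{2}}{3}\right) = \frac{7}{4} + \left(-1 + \frac{n}{3} + \frac{4 n^{2}}{3}\right) = \frac{3}{4} + \frac{n}{3} + \frac{4 n^{2}}{3}$)
$3 \left(-45 + Z{\left(2,-2 \right)}\right) = 3 \left(-45 + \left(\frac{3}{4} + \frac{1}{3} \left(-2\right) + \frac{4 \left(-2\right)^{2}}{3}\right)\right) = 3 \left(-45 + \left(\frac{3}{4} - \frac{2}{3} + \frac{4}{3} \cdot 4\right)\right) = 3 \left(-45 + \left(\frac{3}{4} - \frac{2}{3} + \frac{16}{3}\right)\right) = 3 \left(-45 + \frac{65}{12}\right) = 3 \left(- \frac{475}{12}\right) = - \frac{475}{4}$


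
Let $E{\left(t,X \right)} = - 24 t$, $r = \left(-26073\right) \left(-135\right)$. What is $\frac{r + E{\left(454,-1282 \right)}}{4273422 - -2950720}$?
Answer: $\frac{3508959}{7224142} \approx 0.48573$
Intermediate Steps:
$r = 3519855$
$\frac{r + E{\left(454,-1282 \right)}}{4273422 - -2950720} = \frac{3519855 - 10896}{4273422 - -2950720} = \frac{3519855 - 10896}{4273422 + 2950720} = \frac{3508959}{7224142}$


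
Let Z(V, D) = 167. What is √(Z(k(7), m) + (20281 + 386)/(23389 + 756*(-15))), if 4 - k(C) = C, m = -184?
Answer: 5*√979752386/12049 ≈ 12.989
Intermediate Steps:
k(C) = 4 - C
√(Z(k(7), m) + (20281 + 386)/(23389 + 756*(-15))) = √(167 + (20281 + 386)/(23389 + 756*(-15))) = √(167 + 20667/(23389 - 11340)) = √(167 + 20667/12049) = √(2032850/12049) = 5*√979752386/12049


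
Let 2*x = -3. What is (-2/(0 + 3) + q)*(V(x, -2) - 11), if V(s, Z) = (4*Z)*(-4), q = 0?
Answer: -14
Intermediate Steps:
x = -3/2 (x = (½)*(-3) = -3/2 ≈ -1.5000)
V(s, Z) = -16*Z
(-2/(0 + 3) + q)*(V(x, -2) - 11) = (-2/(0 + 3) + 0)*(-16*(-2) - 11) = (-2/3 + 0)*(32 - 11) = ((⅓)*(-2) + 0)*21 = (-⅔ + 0)*21 = -⅔*21 = -14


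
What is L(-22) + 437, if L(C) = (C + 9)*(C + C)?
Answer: 1009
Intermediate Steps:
L(C) = 2*C*(9 + C) (L(C) = (9 + C)*(2*C) = 2*C*(9 + C))
L(-22) + 437 = 2*(-22)*(9 - 22) + 437 = 2*(-22)*(-13) + 437 = 572 + 437 = 1009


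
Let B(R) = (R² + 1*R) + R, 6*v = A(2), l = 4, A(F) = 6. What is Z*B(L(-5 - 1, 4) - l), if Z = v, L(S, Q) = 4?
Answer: 0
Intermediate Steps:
v = 1 (v = (⅙)*6 = 1)
B(R) = R² + 2*R (B(R) = (R² + R) + R = (R + R²) + R = R² + 2*R)
Z = 1
Z*B(L(-5 - 1, 4) - l) = 1*((4 - 1*4)*(2 + (4 - 1*4))) = 1*((4 - 4)*(2 + (4 - 4))) = 1*(0*(2 + 0)) = 1*(0*2) = 1*0 = 0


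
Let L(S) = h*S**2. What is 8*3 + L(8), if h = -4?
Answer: -232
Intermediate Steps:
L(S) = -4*S**2
8*3 + L(8) = 8*3 - 4*8**2 = 24 - 4*64 = 24 - 256 = -232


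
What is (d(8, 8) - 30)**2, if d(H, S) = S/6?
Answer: 7396/9 ≈ 821.78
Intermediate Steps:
d(H, S) = S/6 (d(H, S) = S*(1/6) = S/6)
(d(8, 8) - 30)**2 = ((1/6)*8 - 30)**2 = (4/3 - 30)**2 = (-86/3)**2 = 7396/9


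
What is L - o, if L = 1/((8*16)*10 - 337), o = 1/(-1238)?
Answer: 2181/1167434 ≈ 0.0018682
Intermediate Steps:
o = -1/1238 ≈ -0.00080775
L = 1/943 (L = 1/(128*10 - 337) = 1/(1280 - 337) = 1/943 ≈ 0.0010604)
L - o = 1/943 - 1*(-1/1238) = 1/943 + 1/1238 = 2181/1167434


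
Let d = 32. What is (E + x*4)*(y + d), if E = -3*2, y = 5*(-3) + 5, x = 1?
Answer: -44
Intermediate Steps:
y = -10 (y = -15 + 5 = -10)
E = -6 (E = -1*6 = -6)
(E + x*4)*(y + d) = (-6 + 1*4)*(-10 + 32) = (-6 + 4)*22 = -2*22 = -44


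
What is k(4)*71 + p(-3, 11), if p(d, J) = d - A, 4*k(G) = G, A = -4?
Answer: 72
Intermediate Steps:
k(G) = G/4
p(d, J) = 4 + d (p(d, J) = d - 1*(-4) = d + 4 = 4 + d)
k(4)*71 + p(-3, 11) = ((¼)*4)*71 + (4 - 3) = 1*71 + 1 = 71 + 1 = 72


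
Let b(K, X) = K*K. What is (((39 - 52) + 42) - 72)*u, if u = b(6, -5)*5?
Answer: -7740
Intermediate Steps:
b(K, X) = K²
u = 180 (u = 6²*5 = 36*5 = 180)
(((39 - 52) + 42) - 72)*u = (((39 - 52) + 42) - 72)*180 = ((-13 + 42) - 72)*180 = (29 - 72)*180 = -43*180 = -7740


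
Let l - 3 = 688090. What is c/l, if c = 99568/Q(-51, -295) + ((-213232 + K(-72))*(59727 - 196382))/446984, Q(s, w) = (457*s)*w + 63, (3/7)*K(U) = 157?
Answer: 50001567883716643/528678315548907384 ≈ 0.094578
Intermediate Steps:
K(U) = 1099/3 (K(U) = (7/3)*157 = 1099/3)
Q(s, w) = 63 + 457*s*w (Q(s, w) = 457*s*w + 63 = 63 + 457*s*w)
l = 688093 (l = 3 + 688090 = 688093)
c = 50001567883716643/768323926488 (c = 99568/(63 + 457*(-51)*(-295)) + ((-213232 + 1099/3)*(59727 - 196382))/446984 = 99568/(63 + 6875565) - 638597/3*(-136655)*(1/446984) = 99568/6875628 + (87267473035/3)*(1/446984) = 99568*(1/6875628) + 87267473035/1340952 = 24892/1718907 + 87267473035/1340952 = 50001567883716643/768323926488 ≈ 65079.)
c/l = (50001567883716643/768323926488)/688093 = (50001567883716643/768323926488)*(1/688093) = 50001567883716643/528678315548907384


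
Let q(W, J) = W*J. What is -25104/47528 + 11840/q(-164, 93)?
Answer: -29550554/22653033 ≈ -1.3045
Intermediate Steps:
q(W, J) = J*W
-25104/47528 + 11840/q(-164, 93) = -25104/47528 + 11840/((93*(-164))) = -25104*1/47528 + 11840/(-15252) = -3138/5941 + 11840*(-1/15252) = -3138/5941 - 2960/3813 = -29550554/22653033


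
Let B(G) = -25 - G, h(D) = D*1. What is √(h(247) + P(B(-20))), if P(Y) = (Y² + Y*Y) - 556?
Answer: I*√259 ≈ 16.093*I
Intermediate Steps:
h(D) = D
P(Y) = -556 + 2*Y² (P(Y) = (Y² + Y²) - 556 = 2*Y² - 556 = -556 + 2*Y²)
√(h(247) + P(B(-20))) = √(247 + (-556 + 2*(-25 - 1*(-20))²)) = √(247 + (-556 + 2*(-25 + 20)²)) = √(247 + (-556 + 2*(-5)²)) = √(247 + (-556 + 2*25)) = √(247 + (-556 + 50)) = √(247 - 506) = √(-259) = I*√259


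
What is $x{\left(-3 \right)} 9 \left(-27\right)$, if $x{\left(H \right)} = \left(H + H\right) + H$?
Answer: $2187$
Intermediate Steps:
$x{\left(H \right)} = 3 H$ ($x{\left(H \right)} = 2 H + H = 3 H$)
$x{\left(-3 \right)} 9 \left(-27\right) = 3 \left(-3\right) 9 \left(-27\right) = \left(-9\right) 9 \left(-27\right) = \left(-81\right) \left(-27\right) = 2187$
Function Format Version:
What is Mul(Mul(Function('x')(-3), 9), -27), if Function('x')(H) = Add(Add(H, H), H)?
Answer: 2187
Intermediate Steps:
Function('x')(H) = Mul(3, H) (Function('x')(H) = Add(Mul(2, H), H) = Mul(3, H))
Mul(Mul(Function('x')(-3), 9), -27) = Mul(Mul(Mul(3, -3), 9), -27) = Mul(Mul(-9, 9), -27) = Mul(-81, -27) = 2187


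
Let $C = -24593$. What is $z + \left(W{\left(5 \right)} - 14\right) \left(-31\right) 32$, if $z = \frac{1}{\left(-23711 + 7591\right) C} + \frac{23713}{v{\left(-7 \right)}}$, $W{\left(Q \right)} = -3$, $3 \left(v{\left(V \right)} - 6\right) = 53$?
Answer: $\frac{502876334994351}{28147180360} \approx 17866.0$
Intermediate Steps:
$v{\left(V \right)} = \frac{71}{3}$ ($v{\left(V \right)} = 6 + \frac{1}{3} \cdot 53 = 6 + \frac{53}{3} = \frac{71}{3}$)
$z = \frac{28202285403311}{28147180360}$ ($z = \frac{1}{\left(-23711 + 7591\right) \left(-24593\right)} + \frac{23713}{\frac{71}{3}} = \frac{1}{-16120} \left(- \frac{1}{24593}\right) + 23713 \cdot \frac{3}{71} = \left(- \frac{1}{16120}\right) \left(- \frac{1}{24593}\right) + \frac{71139}{71} = \frac{1}{396439160} + \frac{71139}{71} = \frac{28202285403311}{28147180360} \approx 1002.0$)
$z + \left(W{\left(5 \right)} - 14\right) \left(-31\right) 32 = \frac{28202285403311}{28147180360} + \left(-3 - 14\right) \left(-31\right) 32 = \frac{28202285403311}{28147180360} + \left(-17\right) \left(-31\right) 32 = \frac{28202285403311}{28147180360} + 527 \cdot 32 = \frac{28202285403311}{28147180360} + 16864 = \frac{502876334994351}{28147180360}$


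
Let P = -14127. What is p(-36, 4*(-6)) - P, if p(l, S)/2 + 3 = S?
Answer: 14073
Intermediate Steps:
p(l, S) = -6 + 2*S
p(-36, 4*(-6)) - P = (-6 + 2*(4*(-6))) - 1*(-14127) = (-6 + 2*(-24)) + 14127 = (-6 - 48) + 14127 = -54 + 14127 = 14073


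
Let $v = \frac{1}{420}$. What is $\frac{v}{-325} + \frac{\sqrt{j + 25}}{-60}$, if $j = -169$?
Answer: $- \frac{1}{136500} - \frac{i}{5} \approx -7.326 \cdot 10^{-6} - 0.2 i$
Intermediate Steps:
$v = \frac{1}{420} \approx 0.002381$
$\frac{v}{-325} + \frac{\sqrt{j + 25}}{-60} = \frac{1}{420 \left(-325\right)} + \frac{\sqrt{-169 + 25}}{-60} = \frac{1}{420} \left(- \frac{1}{325}\right) + \sqrt{-144} \left(- \frac{1}{60}\right) = - \frac{1}{136500} + 12 i \left(- \frac{1}{60}\right) = - \frac{1}{136500} - \frac{i}{5}$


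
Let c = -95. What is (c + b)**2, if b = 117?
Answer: 484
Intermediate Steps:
(c + b)**2 = (-95 + 117)**2 = 22**2 = 484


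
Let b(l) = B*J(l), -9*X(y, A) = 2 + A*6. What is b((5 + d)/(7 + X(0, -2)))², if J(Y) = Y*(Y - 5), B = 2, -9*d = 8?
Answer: 589129984/28398241 ≈ 20.745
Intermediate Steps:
d = -8/9 (d = -⅑*8 = -8/9 ≈ -0.88889)
X(y, A) = -2/9 - 2*A/3 (X(y, A) = -(2 + A*6)/9 = -(2 + 6*A)/9 = -2/9 - 2*A/3)
J(Y) = Y*(-5 + Y)
b(l) = 2*l*(-5 + l) (b(l) = 2*(l*(-5 + l)) = 2*l*(-5 + l))
b((5 + d)/(7 + X(0, -2)))² = (2*((5 - 8/9)/(7 + (-2/9 - ⅔*(-2))))*(-5 + (5 - 8/9)/(7 + (-2/9 - ⅔*(-2)))))² = (2*(37/(9*(7 + (-2/9 + 4/3))))*(-5 + 37/(9*(7 + (-2/9 + 4/3)))))² = (2*(37/(9*(7 + 10/9)))*(-5 + 37/(9*(7 + 10/9))))² = (2*(37/(9*(73/9)))*(-5 + 37/(9*(73/9))))² = (2*((37/9)*(9/73))*(-5 + (37/9)*(9/73)))² = (2*(37/73)*(-5 + 37/73))² = (2*(37/73)*(-328/73))² = (-24272/5329)² = 589129984/28398241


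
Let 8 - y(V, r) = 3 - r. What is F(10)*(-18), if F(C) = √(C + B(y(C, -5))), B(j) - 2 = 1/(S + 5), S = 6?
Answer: -18*√1463/11 ≈ -62.590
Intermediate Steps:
y(V, r) = 5 + r (y(V, r) = 8 - (3 - r) = 8 + (-3 + r) = 5 + r)
B(j) = 23/11 (B(j) = 2 + 1/(6 + 5) = 2 + 1/11 = 23/11)
F(C) = √(23/11 + C) (F(C) = √(C + 23/11) = √(23/11 + C))
F(10)*(-18) = (√(253 + 121*10)/11)*(-18) = (√(253 + 1210)/11)*(-18) = (√1463/11)*(-18) = -18*√1463/11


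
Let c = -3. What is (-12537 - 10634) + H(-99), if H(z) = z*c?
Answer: -22874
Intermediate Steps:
H(z) = -3*z (H(z) = z*(-3) = -3*z)
(-12537 - 10634) + H(-99) = (-12537 - 10634) - 3*(-99) = -23171 + 297 = -22874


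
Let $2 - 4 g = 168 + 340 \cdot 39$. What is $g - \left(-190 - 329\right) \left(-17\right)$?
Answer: $- \frac{24359}{2} \approx -12180.0$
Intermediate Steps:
$g = - \frac{6713}{2}$ ($g = \frac{1}{2} - \frac{168 + 340 \cdot 39}{4} = \frac{1}{2} - \frac{168 + 13260}{4} = \frac{1}{2} - 3357 = - \frac{6713}{2} \approx -3356.5$)
$g - \left(-190 - 329\right) \left(-17\right) = - \frac{6713}{2} - \left(-190 - 329\right) \left(-17\right) = - \frac{6713}{2} - \left(-519\right) \left(-17\right) = - \frac{6713}{2} - 8823 = - \frac{24359}{2}$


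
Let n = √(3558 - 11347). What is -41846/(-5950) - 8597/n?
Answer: 2989/425 + 8597*I*√7789/7789 ≈ 7.0329 + 97.411*I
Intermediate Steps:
n = I*√7789 (n = √(-7789) = I*√7789 ≈ 88.255*I)
-41846/(-5950) - 8597/n = -41846/(-5950) - 8597*(-I*√7789/7789) = -41846*(-1/5950) - (-8597)*I*√7789/7789 = 2989/425 + 8597*I*√7789/7789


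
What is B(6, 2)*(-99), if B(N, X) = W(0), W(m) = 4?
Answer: -396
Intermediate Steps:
B(N, X) = 4
B(6, 2)*(-99) = 4*(-99) = -396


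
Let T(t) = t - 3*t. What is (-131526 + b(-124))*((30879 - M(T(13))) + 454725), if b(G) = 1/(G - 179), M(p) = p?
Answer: -19353510813770/303 ≈ -6.3873e+10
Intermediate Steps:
T(t) = -2*t
b(G) = 1/(-179 + G)
(-131526 + b(-124))*((30879 - M(T(13))) + 454725) = (-131526 + 1/(-179 - 124))*((30879 - (-2)*13) + 454725) = (-131526 + 1/(-303))*((30879 - 1*(-26)) + 454725) = (-131526 - 1/303)*((30879 + 26) + 454725) = -39852379*(30905 + 454725)/303 = -39852379/303*485630 = -19353510813770/303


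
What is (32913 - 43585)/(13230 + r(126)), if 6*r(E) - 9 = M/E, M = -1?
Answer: -8068032/10003013 ≈ -0.80656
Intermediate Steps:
r(E) = 3/2 - 1/(6*E) (r(E) = 3/2 + (-1/E)/6 = 3/2 - 1/(6*E))
(32913 - 43585)/(13230 + r(126)) = (32913 - 43585)/(13230 + (⅙)*(-1 + 9*126)/126) = -10672/(13230 + (⅙)*(1/126)*(-1 + 1134)) = -10672/(13230 + (⅙)*(1/126)*1133) = -10672/(13230 + 1133/756) = -10672/10003013/756 = -10672*756/10003013 = -8068032/10003013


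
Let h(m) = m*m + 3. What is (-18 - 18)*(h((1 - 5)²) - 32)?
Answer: -8172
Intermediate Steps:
h(m) = 3 + m² (h(m) = m² + 3 = 3 + m²)
(-18 - 18)*(h((1 - 5)²) - 32) = (-18 - 18)*((3 + ((1 - 5)²)²) - 32) = -36*((3 + ((-4)²)²) - 32) = -36*((3 + 16²) - 32) = -36*((3 + 256) - 32) = -36*(259 - 32) = -36*227 = -8172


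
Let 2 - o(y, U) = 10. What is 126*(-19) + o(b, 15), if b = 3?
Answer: -2402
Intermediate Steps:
o(y, U) = -8 (o(y, U) = 2 - 1*10 = 2 - 10 = -8)
126*(-19) + o(b, 15) = 126*(-19) - 8 = -2394 - 8 = -2402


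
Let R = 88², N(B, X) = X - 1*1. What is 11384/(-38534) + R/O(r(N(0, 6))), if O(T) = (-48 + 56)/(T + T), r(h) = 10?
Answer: 373003428/19267 ≈ 19360.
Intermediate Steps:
N(B, X) = -1 + X (N(B, X) = X - 1 = -1 + X)
R = 7744
O(T) = 4/T (O(T) = 8/((2*T)) = 8*(1/(2*T)) = 4/T)
11384/(-38534) + R/O(r(N(0, 6))) = 11384/(-38534) + 7744/((4/10)) = 11384*(-1/38534) + 7744/((4*(⅒))) = -5692/19267 + 7744/(⅖) = -5692/19267 + 7744*(5/2) = -5692/19267 + 19360 = 373003428/19267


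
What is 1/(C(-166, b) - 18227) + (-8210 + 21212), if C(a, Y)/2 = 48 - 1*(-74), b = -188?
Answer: 233814965/17983 ≈ 13002.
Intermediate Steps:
C(a, Y) = 244 (C(a, Y) = 2*(48 - 1*(-74)) = 2*(48 + 74) = 2*122 = 244)
1/(C(-166, b) - 18227) + (-8210 + 21212) = 1/(244 - 18227) + (-8210 + 21212) = 1/(-17983) + 13002 = -1/17983 + 13002 = 233814965/17983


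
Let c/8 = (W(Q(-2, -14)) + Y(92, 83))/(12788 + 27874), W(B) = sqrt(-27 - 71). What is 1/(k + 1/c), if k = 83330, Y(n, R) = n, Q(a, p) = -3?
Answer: 3807675056/317501519886547 + 189756*I*sqrt(2)/317501519886547 ≈ 1.1993e-5 + 8.4521e-10*I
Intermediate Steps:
W(B) = 7*I*sqrt(2) (W(B) = sqrt(-98) = 7*I*sqrt(2))
c = 368/20331 + 28*I*sqrt(2)/20331 (c = 8*((7*I*sqrt(2) + 92)/(12788 + 27874)) = 8*((92 + 7*I*sqrt(2))/40662) = 8*((92 + 7*I*sqrt(2))*(1/40662)) = 8*(46/20331 + 7*I*sqrt(2)/40662) = 368/20331 + 28*I*sqrt(2)/20331 ≈ 0.0181 + 0.0019477*I)
1/(k + 1/c) = 1/(83330 + 1/(368/20331 + 28*I*sqrt(2)/20331))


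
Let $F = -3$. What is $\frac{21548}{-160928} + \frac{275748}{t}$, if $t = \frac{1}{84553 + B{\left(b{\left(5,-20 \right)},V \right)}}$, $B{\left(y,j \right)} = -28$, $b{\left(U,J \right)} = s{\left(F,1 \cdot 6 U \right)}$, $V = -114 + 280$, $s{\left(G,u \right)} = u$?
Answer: $\frac{937711351125013}{40232} \approx 2.3308 \cdot 10^{10}$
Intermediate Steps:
$V = 166$
$b{\left(U,J \right)} = 6 U$ ($b{\left(U,J \right)} = 1 \cdot 6 U = 6 U$)
$t = \frac{1}{84525}$ ($t = \frac{1}{84553 - 28} = \frac{1}{84525} \approx 1.1831 \cdot 10^{-5}$)
$\frac{21548}{-160928} + \frac{275748}{t} = \frac{21548}{-160928} + 275748 \frac{1}{\frac{1}{84525}} = 21548 \left(- \frac{1}{160928}\right) + 275748 \cdot 84525 = - \frac{5387}{40232} + 23307599700 = \frac{937711351125013}{40232}$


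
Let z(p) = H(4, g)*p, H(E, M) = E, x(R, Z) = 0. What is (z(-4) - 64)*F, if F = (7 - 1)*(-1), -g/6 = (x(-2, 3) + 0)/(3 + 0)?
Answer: 480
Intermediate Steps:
g = 0 (g = -6*(0 + 0)/(3 + 0) = -0/3 = -6*0 = 0)
F = -6 (F = 6*(-1) = -6)
z(p) = 4*p
(z(-4) - 64)*F = (4*(-4) - 64)*(-6) = (-16 - 64)*(-6) = -80*(-6) = 480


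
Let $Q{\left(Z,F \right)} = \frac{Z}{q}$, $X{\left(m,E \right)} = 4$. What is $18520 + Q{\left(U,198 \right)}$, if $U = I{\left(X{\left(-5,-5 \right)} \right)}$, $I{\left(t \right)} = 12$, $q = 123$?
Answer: $\frac{759324}{41} \approx 18520.0$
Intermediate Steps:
$U = 12$
$Q{\left(Z,F \right)} = \frac{Z}{123}$
$18520 + Q{\left(U,198 \right)} = 18520 + \frac{1}{123} \cdot 12 = 18520 + \frac{4}{41} = \frac{759324}{41}$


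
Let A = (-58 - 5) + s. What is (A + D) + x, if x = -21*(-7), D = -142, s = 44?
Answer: -14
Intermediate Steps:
x = 147
A = -19 (A = (-58 - 5) + 44 = -63 + 44 = -19)
(A + D) + x = (-19 - 142) + 147 = -161 + 147 = -14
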